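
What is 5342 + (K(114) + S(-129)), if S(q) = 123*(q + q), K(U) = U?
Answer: -26278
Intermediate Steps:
S(q) = 246*q (S(q) = 123*(2*q) = 246*q)
5342 + (K(114) + S(-129)) = 5342 + (114 + 246*(-129)) = 5342 + (114 - 31734) = 5342 - 31620 = -26278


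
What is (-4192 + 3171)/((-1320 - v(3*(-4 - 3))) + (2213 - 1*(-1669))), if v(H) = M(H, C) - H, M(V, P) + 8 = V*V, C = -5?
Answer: -1021/2108 ≈ -0.48435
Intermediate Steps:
M(V, P) = -8 + V² (M(V, P) = -8 + V*V = -8 + V²)
v(H) = -8 + H² - H (v(H) = (-8 + H²) - H = -8 + H² - H)
(-4192 + 3171)/((-1320 - v(3*(-4 - 3))) + (2213 - 1*(-1669))) = (-4192 + 3171)/((-1320 - (-8 + (3*(-4 - 3))² - 3*(-4 - 3))) + (2213 - 1*(-1669))) = -1021/((-1320 - (-8 + (3*(-7))² - 3*(-7))) + (2213 + 1669)) = -1021/((-1320 - (-8 + (-21)² - 1*(-21))) + 3882) = -1021/((-1320 - (-8 + 441 + 21)) + 3882) = -1021/((-1320 - 1*454) + 3882) = -1021/((-1320 - 454) + 3882) = -1021/(-1774 + 3882) = -1021/2108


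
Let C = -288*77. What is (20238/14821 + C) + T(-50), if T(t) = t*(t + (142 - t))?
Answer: -433879358/14821 ≈ -29275.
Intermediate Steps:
C = -22176
T(t) = 142*t (T(t) = t*142 = 142*t)
(20238/14821 + C) + T(-50) = (20238/14821 - 22176) + 142*(-50) = (20238*(1/14821) - 22176) - 7100 = (20238/14821 - 22176) - 7100 = -328650258/14821 - 7100 = -433879358/14821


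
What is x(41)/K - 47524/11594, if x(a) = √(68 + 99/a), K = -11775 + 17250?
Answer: -23762/5797 + √118367/224475 ≈ -4.0975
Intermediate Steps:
K = 5475
x(41)/K - 47524/11594 = √(68 + 99/41)/5475 - 47524/11594 = √(68 + 99*(1/41))*(1/5475) - 47524*1/11594 = √(68 + 99/41)*(1/5475) - 23762/5797 = √(2887/41)*(1/5475) - 23762/5797 = (√118367/41)*(1/5475) - 23762/5797 = √118367/224475 - 23762/5797 = -23762/5797 + √118367/224475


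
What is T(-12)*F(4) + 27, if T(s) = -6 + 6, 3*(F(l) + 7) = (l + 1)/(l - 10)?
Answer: 27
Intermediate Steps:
F(l) = -7 + (1 + l)/(3*(-10 + l)) (F(l) = -7 + ((l + 1)/(l - 10))/3 = -7 + ((1 + l)/(-10 + l))/3 = -7 + (1 + l)/(3*(-10 + l)))
T(s) = 0
T(-12)*F(4) + 27 = 0*((211 - 20*4)/(3*(-10 + 4))) + 27 = 0*((1/3)*(211 - 80)/(-6)) + 27 = 0*((1/3)*(-1/6)*131) + 27 = 0*(-131/18) + 27 = 0 + 27 = 27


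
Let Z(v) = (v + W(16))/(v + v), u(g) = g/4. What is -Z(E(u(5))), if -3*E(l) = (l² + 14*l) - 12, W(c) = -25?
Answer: -1313/226 ≈ -5.8097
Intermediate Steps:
u(g) = g/4 (u(g) = g*(¼) = g/4)
E(l) = 4 - 14*l/3 - l²/3 (E(l) = -((l² + 14*l) - 12)/3 = -(-12 + l² + 14*l)/3 = 4 - 14*l/3 - l²/3)
Z(v) = (-25 + v)/(2*v) (Z(v) = (v - 25)/(v + v) = (-25 + v)/((2*v)) = (-25 + v)*(1/(2*v)) = (-25 + v)/(2*v))
-Z(E(u(5))) = -(-25 + (4 - 7*5/6 - ((¼)*5)²/3))/(2*(4 - 7*5/6 - ((¼)*5)²/3)) = -(-25 + (4 - 14/3*5/4 - (5/4)²/3))/(2*(4 - 14/3*5/4 - (5/4)²/3)) = -(-25 + (4 - 35/6 - ⅓*25/16))/(2*(4 - 35/6 - ⅓*25/16)) = -(-25 + (4 - 35/6 - 25/48))/(2*(4 - 35/6 - 25/48)) = -(-25 - 113/48)/(2*(-113/48)) = -(-48)*(-1313)/(2*113*48) = -1*1313/226 = -1313/226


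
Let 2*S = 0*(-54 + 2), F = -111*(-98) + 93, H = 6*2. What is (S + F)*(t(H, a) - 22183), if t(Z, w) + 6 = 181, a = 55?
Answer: -241449768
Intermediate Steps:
H = 12
F = 10971 (F = 10878 + 93 = 10971)
t(Z, w) = 175 (t(Z, w) = -6 + 181 = 175)
S = 0 (S = (0*(-54 + 2))/2 = (0*(-52))/2 = (1/2)*0 = 0)
(S + F)*(t(H, a) - 22183) = (0 + 10971)*(175 - 22183) = 10971*(-22008) = -241449768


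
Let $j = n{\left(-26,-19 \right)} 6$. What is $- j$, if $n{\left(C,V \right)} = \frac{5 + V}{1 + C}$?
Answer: $- \frac{84}{25} \approx -3.36$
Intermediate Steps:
$n{\left(C,V \right)} = \frac{5 + V}{1 + C}$
$j = \frac{84}{25}$ ($j = \frac{5 - 19}{1 - 26} \cdot 6 = \frac{1}{-25} \left(-14\right) 6 = \left(- \frac{1}{25}\right) \left(-14\right) 6 = \frac{14}{25} \cdot 6 = \frac{84}{25} \approx 3.36$)
$- j = \left(-1\right) \frac{84}{25} = - \frac{84}{25}$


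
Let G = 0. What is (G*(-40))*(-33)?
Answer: 0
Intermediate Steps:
(G*(-40))*(-33) = (0*(-40))*(-33) = 0*(-33) = 0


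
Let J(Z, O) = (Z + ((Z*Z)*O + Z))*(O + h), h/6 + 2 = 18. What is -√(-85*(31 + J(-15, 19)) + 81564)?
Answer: -I*√41415946 ≈ -6435.5*I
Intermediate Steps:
h = 96 (h = -12 + 6*18 = -12 + 108 = 96)
J(Z, O) = (96 + O)*(2*Z + O*Z²) (J(Z, O) = (Z + ((Z*Z)*O + Z))*(O + 96) = (Z + (Z²*O + Z))*(96 + O) = (Z + (O*Z² + Z))*(96 + O) = (Z + (Z + O*Z²))*(96 + O) = (2*Z + O*Z²)*(96 + O) = (96 + O)*(2*Z + O*Z²))
-√(-85*(31 + J(-15, 19)) + 81564) = -√(-85*(31 - 15*(192 + 2*19 - 15*19² + 96*19*(-15))) + 81564) = -√(-85*(31 - 15*(192 + 38 - 15*361 - 27360)) + 81564) = -√(-85*(31 - 15*(192 + 38 - 5415 - 27360)) + 81564) = -√(-85*(31 - 15*(-32545)) + 81564) = -√(-85*(31 + 488175) + 81564) = -√(-85*488206 + 81564) = -√(-41497510 + 81564) = -√(-41415946) = -I*√41415946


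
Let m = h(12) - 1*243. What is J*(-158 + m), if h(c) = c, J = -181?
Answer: 70409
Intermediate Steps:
m = -231 (m = 12 - 1*243 = 12 - 243 = -231)
J*(-158 + m) = -181*(-158 - 231) = -181*(-389) = 70409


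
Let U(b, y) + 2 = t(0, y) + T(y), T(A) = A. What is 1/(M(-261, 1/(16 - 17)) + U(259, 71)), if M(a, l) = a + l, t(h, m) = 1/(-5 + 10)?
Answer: -5/964 ≈ -0.0051867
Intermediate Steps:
t(h, m) = 1/5
U(b, y) = -9/5 + y (U(b, y) = -2 + (1/5 + y) = -9/5 + y)
1/(M(-261, 1/(16 - 17)) + U(259, 71)) = 1/((-261 + 1/(16 - 17)) + (-9/5 + 71)) = 1/((-261 + 1/(-1)) + 346/5) = 1/((-261 - 1) + 346/5) = 1/(-262 + 346/5) = 1/(-964/5) = -5/964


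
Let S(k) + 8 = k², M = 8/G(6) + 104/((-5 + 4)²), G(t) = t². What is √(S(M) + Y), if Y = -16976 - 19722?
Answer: I*√2093342/9 ≈ 160.76*I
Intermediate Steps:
M = 938/9 (M = 8/(6²) + 104/((-5 + 4)²) = 8/36 + 104/((-1)²) = 8*(1/36) + 104/1 = 2/9 + 104*1 = 2/9 + 104 = 938/9 ≈ 104.22)
S(k) = -8 + k²
Y = -36698
√(S(M) + Y) = √((-8 + (938/9)²) - 36698) = √((-8 + 879844/81) - 36698) = √(879196/81 - 36698) = √(-2093342/81) = I*√2093342/9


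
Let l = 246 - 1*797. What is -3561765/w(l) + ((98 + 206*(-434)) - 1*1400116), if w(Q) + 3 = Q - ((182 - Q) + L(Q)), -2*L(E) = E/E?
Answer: -3825159276/2573 ≈ -1.4867e+6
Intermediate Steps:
L(E) = -½ (L(E) = -E/(2*E) = -½*1 = -½)
l = -551 (l = 246 - 797 = -551)
w(Q) = -369/2 + 2*Q (w(Q) = -3 + (Q - ((182 - Q) - ½)) = -3 + (Q - (363/2 - Q)) = -3 + (Q + (-363/2 + Q)) = -3 + (-363/2 + 2*Q) = -369/2 + 2*Q)
-3561765/w(l) + ((98 + 206*(-434)) - 1*1400116) = -3561765/(-369/2 + 2*(-551)) + ((98 + 206*(-434)) - 1*1400116) = -3561765/(-369/2 - 1102) + ((98 - 89404) - 1400116) = -3561765/(-2573/2) + (-89306 - 1400116) = -3561765*(-2/2573) - 1489422 = 7123530/2573 - 1489422 = -3825159276/2573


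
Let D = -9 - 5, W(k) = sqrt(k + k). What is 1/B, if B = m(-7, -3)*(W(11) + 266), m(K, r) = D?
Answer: -19/70734 + sqrt(22)/990276 ≈ -0.00026388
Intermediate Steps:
W(k) = sqrt(2)*sqrt(k) (W(k) = sqrt(2*k) = sqrt(2)*sqrt(k))
D = -14
m(K, r) = -14
B = -3724 - 14*sqrt(22) (B = -14*(sqrt(2)*sqrt(11) + 266) = -14*(sqrt(22) + 266) = -14*(266 + sqrt(22)) = -3724 - 14*sqrt(22) ≈ -3789.7)
1/B = 1/(-3724 - 14*sqrt(22))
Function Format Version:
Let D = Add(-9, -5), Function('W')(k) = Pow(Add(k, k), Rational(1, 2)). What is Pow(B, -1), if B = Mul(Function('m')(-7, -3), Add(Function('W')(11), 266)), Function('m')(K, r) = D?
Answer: Add(Rational(-19, 70734), Mul(Rational(1, 990276), Pow(22, Rational(1, 2)))) ≈ -0.00026388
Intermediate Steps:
Function('W')(k) = Mul(Pow(2, Rational(1, 2)), Pow(k, Rational(1, 2))) (Function('W')(k) = Pow(Mul(2, k), Rational(1, 2)) = Mul(Pow(2, Rational(1, 2)), Pow(k, Rational(1, 2))))
D = -14
Function('m')(K, r) = -14
B = Add(-3724, Mul(-14, Pow(22, Rational(1, 2)))) (B = Mul(-14, Add(Mul(Pow(2, Rational(1, 2)), Pow(11, Rational(1, 2))), 266)) = Mul(-14, Add(Pow(22, Rational(1, 2)), 266)) = Mul(-14, Add(266, Pow(22, Rational(1, 2)))) = Add(-3724, Mul(-14, Pow(22, Rational(1, 2)))) ≈ -3789.7)
Pow(B, -1) = Pow(Add(-3724, Mul(-14, Pow(22, Rational(1, 2)))), -1)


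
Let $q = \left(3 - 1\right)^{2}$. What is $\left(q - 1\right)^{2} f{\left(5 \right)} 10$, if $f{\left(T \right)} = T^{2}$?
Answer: $2250$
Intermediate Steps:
$q = 4$ ($q = 2^{2} = 4$)
$\left(q - 1\right)^{2} f{\left(5 \right)} 10 = \left(4 - 1\right)^{2} \cdot 5^{2} \cdot 10 = 3^{2} \cdot 25 \cdot 10 = 9 \cdot 25 \cdot 10 = 225 \cdot 10 = 2250$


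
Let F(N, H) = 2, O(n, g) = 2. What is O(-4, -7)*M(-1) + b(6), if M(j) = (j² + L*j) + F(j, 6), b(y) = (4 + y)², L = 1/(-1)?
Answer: 108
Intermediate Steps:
L = -1
M(j) = 2 + j² - j (M(j) = (j² - j) + 2 = 2 + j² - j)
O(-4, -7)*M(-1) + b(6) = 2*(2 + (-1)² - 1*(-1)) + (4 + 6)² = 2*(2 + 1 + 1) + 10² = 2*4 + 100 = 8 + 100 = 108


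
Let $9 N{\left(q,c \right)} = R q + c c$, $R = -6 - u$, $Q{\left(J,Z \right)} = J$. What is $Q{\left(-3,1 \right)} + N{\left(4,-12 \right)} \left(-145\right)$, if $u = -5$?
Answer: $- \frac{20327}{9} \approx -2258.6$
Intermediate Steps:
$R = -1$ ($R = -6 - -5 = -6 + 5 = -1$)
$N{\left(q,c \right)} = - \frac{q}{9} + \frac{c^{2}}{9}$ ($N{\left(q,c \right)} = \frac{- q + c c}{9} = \frac{- q + c^{2}}{9} = \frac{c^{2} - q}{9} = - \frac{q}{9} + \frac{c^{2}}{9}$)
$Q{\left(-3,1 \right)} + N{\left(4,-12 \right)} \left(-145\right) = -3 + \left(\left(- \frac{1}{9}\right) 4 + \frac{\left(-12\right)^{2}}{9}\right) \left(-145\right) = -3 + \left(- \frac{4}{9} + \frac{1}{9} \cdot 144\right) \left(-145\right) = -3 + \left(- \frac{4}{9} + 16\right) \left(-145\right) = -3 + \frac{140}{9} \left(-145\right) = -3 - \frac{20300}{9} = - \frac{20327}{9}$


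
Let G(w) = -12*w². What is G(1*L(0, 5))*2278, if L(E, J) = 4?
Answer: -437376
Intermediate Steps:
G(1*L(0, 5))*2278 = -12*(1*4)²*2278 = -12*4²*2278 = -12*16*2278 = -192*2278 = -437376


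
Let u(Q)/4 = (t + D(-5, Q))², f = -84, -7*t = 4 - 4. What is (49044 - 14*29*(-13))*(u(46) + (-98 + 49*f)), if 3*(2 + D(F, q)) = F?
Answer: -2033924324/9 ≈ -2.2599e+8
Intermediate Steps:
t = 0 (t = -(4 - 4)/7 = -⅐*0 = 0)
D(F, q) = -2 + F/3
u(Q) = 484/9 (u(Q) = 4*(0 + (-2 + (⅓)*(-5)))² = 4*(0 + (-2 - 5/3))² = 4*(0 - 11/3)² = 4*(-11/3)² = 4*(121/9) = 484/9)
(49044 - 14*29*(-13))*(u(46) + (-98 + 49*f)) = (49044 - 14*29*(-13))*(484/9 + (-98 + 49*(-84))) = (49044 - 406*(-13))*(484/9 + (-98 - 4116)) = (49044 + 5278)*(484/9 - 4214) = 54322*(-37442/9) = -2033924324/9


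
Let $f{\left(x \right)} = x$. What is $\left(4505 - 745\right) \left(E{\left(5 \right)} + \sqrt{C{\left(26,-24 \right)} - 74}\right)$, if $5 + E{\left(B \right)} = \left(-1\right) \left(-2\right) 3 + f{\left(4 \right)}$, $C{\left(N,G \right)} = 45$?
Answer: $18800 + 3760 i \sqrt{29} \approx 18800.0 + 20248.0 i$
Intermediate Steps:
$E{\left(B \right)} = 5$ ($E{\left(B \right)} = -5 + \left(\left(-1\right) \left(-2\right) 3 + 4\right) = -5 + \left(2 \cdot 3 + 4\right) = -5 + \left(6 + 4\right) = -5 + 10 = 5$)
$\left(4505 - 745\right) \left(E{\left(5 \right)} + \sqrt{C{\left(26,-24 \right)} - 74}\right) = \left(4505 - 745\right) \left(5 + \sqrt{45 - 74}\right) = 3760 \left(5 + \sqrt{-29}\right) = 3760 \left(5 + i \sqrt{29}\right) = 18800 + 3760 i \sqrt{29}$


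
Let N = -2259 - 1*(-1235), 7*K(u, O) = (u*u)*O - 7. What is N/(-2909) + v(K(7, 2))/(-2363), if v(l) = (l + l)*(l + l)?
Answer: 453228/6873967 ≈ 0.065934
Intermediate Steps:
K(u, O) = -1 + O*u**2/7 (K(u, O) = ((u*u)*O - 7)/7 = (u**2*O - 7)/7 = (O*u**2 - 7)/7 = (-7 + O*u**2)/7 = -1 + O*u**2/7)
N = -1024 (N = -2259 + 1235 = -1024)
v(l) = 4*l**2 (v(l) = (2*l)*(2*l) = 4*l**2)
N/(-2909) + v(K(7, 2))/(-2363) = -1024/(-2909) + (4*(-1 + (1/7)*2*7**2)**2)/(-2363) = -1024*(-1/2909) + (4*(-1 + (1/7)*2*49)**2)*(-1/2363) = 1024/2909 + (4*(-1 + 14)**2)*(-1/2363) = 1024/2909 + (4*13**2)*(-1/2363) = 1024/2909 + (4*169)*(-1/2363) = 1024/2909 + 676*(-1/2363) = 1024/2909 - 676/2363 = 453228/6873967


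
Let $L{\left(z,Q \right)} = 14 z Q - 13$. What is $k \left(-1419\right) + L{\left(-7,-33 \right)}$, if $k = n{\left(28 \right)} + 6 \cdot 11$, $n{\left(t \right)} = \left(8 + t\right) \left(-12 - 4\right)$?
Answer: $726911$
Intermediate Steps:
$n{\left(t \right)} = -128 - 16 t$ ($n{\left(t \right)} = \left(8 + t\right) \left(-16\right) = -128 - 16 t$)
$L{\left(z,Q \right)} = -13 + 14 Q z$ ($L{\left(z,Q \right)} = 14 Q z - 13 = -13 + 14 Q z$)
$k = -510$ ($k = \left(-128 - 448\right) + 6 \cdot 11 = \left(-128 - 448\right) + 66 = -576 + 66 = -510$)
$k \left(-1419\right) + L{\left(-7,-33 \right)} = \left(-510\right) \left(-1419\right) - \left(13 + 462 \left(-7\right)\right) = 723690 + \left(-13 + 3234\right) = 723690 + 3221 = 726911$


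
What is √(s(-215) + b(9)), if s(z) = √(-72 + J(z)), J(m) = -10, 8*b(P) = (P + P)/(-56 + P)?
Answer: √(-423 + 8836*I*√82)/94 ≈ 2.1222 + 2.1335*I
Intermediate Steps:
b(P) = P/(4*(-56 + P)) (b(P) = ((P + P)/(-56 + P))/8 = ((2*P)/(-56 + P))/8 = (2*P/(-56 + P))/8 = P/(4*(-56 + P)))
s(z) = I*√82 (s(z) = √(-72 - 10) = √(-82) = I*√82)
√(s(-215) + b(9)) = √(I*√82 + (¼)*9/(-56 + 9)) = √(I*√82 + (¼)*9/(-47)) = √(I*√82 + (¼)*9*(-1/47)) = √(I*√82 - 9/188) = √(-9/188 + I*√82)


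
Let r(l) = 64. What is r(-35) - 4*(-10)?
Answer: 104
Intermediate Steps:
r(-35) - 4*(-10) = 64 - 4*(-10) = 64 - 1*(-40) = 64 + 40 = 104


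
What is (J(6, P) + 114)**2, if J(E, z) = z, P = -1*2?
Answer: 12544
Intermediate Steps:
P = -2
(J(6, P) + 114)**2 = (-2 + 114)**2 = 112**2 = 12544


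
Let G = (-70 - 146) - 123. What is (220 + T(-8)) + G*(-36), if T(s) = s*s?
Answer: 12488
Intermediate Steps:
T(s) = s²
G = -339 (G = -216 - 123 = -339)
(220 + T(-8)) + G*(-36) = (220 + (-8)²) - 339*(-36) = (220 + 64) + 12204 = 284 + 12204 = 12488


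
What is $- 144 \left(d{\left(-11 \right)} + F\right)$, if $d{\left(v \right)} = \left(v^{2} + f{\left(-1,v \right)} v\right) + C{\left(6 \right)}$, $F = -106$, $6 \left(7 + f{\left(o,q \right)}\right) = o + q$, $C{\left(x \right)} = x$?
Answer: $-17280$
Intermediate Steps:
$f{\left(o,q \right)} = -7 + \frac{o}{6} + \frac{q}{6}$ ($f{\left(o,q \right)} = -7 + \frac{o + q}{6} = -7 + \left(\frac{o}{6} + \frac{q}{6}\right) = -7 + \frac{o}{6} + \frac{q}{6}$)
$d{\left(v \right)} = 6 + v^{2} + v \left(- \frac{43}{6} + \frac{v}{6}\right)$ ($d{\left(v \right)} = \left(v^{2} + \left(-7 + \frac{1}{6} \left(-1\right) + \frac{v}{6}\right) v\right) + 6 = \left(v^{2} + \left(-7 - \frac{1}{6} + \frac{v}{6}\right) v\right) + 6 = \left(v^{2} + \left(- \frac{43}{6} + \frac{v}{6}\right) v\right) + 6 = \left(v^{2} + v \left(- \frac{43}{6} + \frac{v}{6}\right)\right) + 6 = 6 + v^{2} + v \left(- \frac{43}{6} + \frac{v}{6}\right)$)
$- 144 \left(d{\left(-11 \right)} + F\right) = - 144 \left(\left(6 - - \frac{473}{6} + \frac{7 \left(-11\right)^{2}}{6}\right) - 106\right) = - 144 \left(\left(6 + \frac{473}{6} + \frac{7}{6} \cdot 121\right) - 106\right) = - 144 \left(\left(6 + \frac{473}{6} + \frac{847}{6}\right) - 106\right) = - 144 \left(226 - 106\right) = \left(-144\right) 120 = -17280$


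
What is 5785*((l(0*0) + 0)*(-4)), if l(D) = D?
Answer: 0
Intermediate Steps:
5785*((l(0*0) + 0)*(-4)) = 5785*((0*0 + 0)*(-4)) = 5785*((0 + 0)*(-4)) = 5785*(0*(-4)) = 5785*0 = 0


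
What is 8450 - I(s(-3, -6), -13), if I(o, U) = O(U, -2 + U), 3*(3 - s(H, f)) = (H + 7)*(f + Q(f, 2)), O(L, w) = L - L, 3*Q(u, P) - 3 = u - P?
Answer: 8450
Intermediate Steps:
Q(u, P) = 1 - P/3 + u/3 (Q(u, P) = 1 + (u - P)/3 = 1 + (-P/3 + u/3) = 1 - P/3 + u/3)
O(L, w) = 0
s(H, f) = 3 - (7 + H)*(⅓ + 4*f/3)/3 (s(H, f) = 3 - (H + 7)*(f + (1 - ⅓*2 + f/3))/3 = 3 - (7 + H)*(f + (1 - ⅔ + f/3))/3 = 3 - (7 + H)*(f + (⅓ + f/3))/3 = 3 - (7 + H)*(⅓ + 4*f/3)/3)
I(o, U) = 0
8450 - I(s(-3, -6), -13) = 8450 - 1*0 = 8450 + 0 = 8450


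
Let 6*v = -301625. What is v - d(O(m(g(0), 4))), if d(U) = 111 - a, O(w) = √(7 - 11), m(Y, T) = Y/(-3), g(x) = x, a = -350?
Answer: -304391/6 ≈ -50732.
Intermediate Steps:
v = -301625/6 (v = (⅙)*(-301625) = -301625/6 ≈ -50271.)
m(Y, T) = -Y/3 (m(Y, T) = Y*(-⅓) = -Y/3)
O(w) = 2*I (O(w) = √(-4) = 2*I)
d(U) = 461 (d(U) = 111 - 1*(-350) = 111 + 350 = 461)
v - d(O(m(g(0), 4))) = -301625/6 - 1*461 = -301625/6 - 461 = -304391/6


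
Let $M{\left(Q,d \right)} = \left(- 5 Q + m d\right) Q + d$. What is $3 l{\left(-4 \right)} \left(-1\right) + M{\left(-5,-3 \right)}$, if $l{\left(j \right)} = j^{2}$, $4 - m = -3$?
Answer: $-71$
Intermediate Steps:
$m = 7$ ($m = 4 - -3 = 4 + 3 = 7$)
$M{\left(Q,d \right)} = d + Q \left(- 5 Q + 7 d\right)$ ($M{\left(Q,d \right)} = \left(- 5 Q + 7 d\right) Q + d = Q \left(- 5 Q + 7 d\right) + d = d + Q \left(- 5 Q + 7 d\right)$)
$3 l{\left(-4 \right)} \left(-1\right) + M{\left(-5,-3 \right)} = 3 \left(-4\right)^{2} \left(-1\right) - \left(3 - 105 + 125\right) = 3 \cdot 16 \left(-1\right) - 23 = 3 \left(-16\right) - 23 = -48 - 23 = -71$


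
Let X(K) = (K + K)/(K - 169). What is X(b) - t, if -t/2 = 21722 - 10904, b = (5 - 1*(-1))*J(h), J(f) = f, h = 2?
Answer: 3396828/157 ≈ 21636.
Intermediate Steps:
b = 12 (b = (5 - 1*(-1))*2 = (5 + 1)*2 = 6*2 = 12)
X(K) = 2*K/(-169 + K) (X(K) = (2*K)/(-169 + K) = 2*K/(-169 + K))
t = -21636 (t = -2*(21722 - 10904) = -2*10818 = -21636)
X(b) - t = 2*12/(-169 + 12) - 1*(-21636) = 2*12/(-157) + 21636 = 2*12*(-1/157) + 21636 = -24/157 + 21636 = 3396828/157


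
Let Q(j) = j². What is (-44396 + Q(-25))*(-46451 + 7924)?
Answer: 1686365317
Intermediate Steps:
(-44396 + Q(-25))*(-46451 + 7924) = (-44396 + (-25)²)*(-46451 + 7924) = (-44396 + 625)*(-38527) = -43771*(-38527) = 1686365317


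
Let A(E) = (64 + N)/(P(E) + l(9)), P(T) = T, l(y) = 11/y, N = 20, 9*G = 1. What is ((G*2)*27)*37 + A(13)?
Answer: 7293/32 ≈ 227.91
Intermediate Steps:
G = ⅑ (G = (⅑)*1 = ⅑ ≈ 0.11111)
A(E) = 84/(11/9 + E) (A(E) = (64 + 20)/(E + 11/9) = 84/(E + 11*(⅑)) = 84/(E + 11/9) = 84/(11/9 + E))
((G*2)*27)*37 + A(13) = (((⅑)*2)*27)*37 + 756/(11 + 9*13) = ((2/9)*27)*37 + 756/(11 + 117) = 6*37 + 756/128 = 222 + 756*(1/128) = 222 + 189/32 = 7293/32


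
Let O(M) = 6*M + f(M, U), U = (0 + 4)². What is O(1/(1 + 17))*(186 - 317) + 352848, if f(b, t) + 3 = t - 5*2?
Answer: 1057234/3 ≈ 3.5241e+5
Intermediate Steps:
U = 16 (U = 4² = 16)
f(b, t) = -13 + t (f(b, t) = -3 + (t - 5*2) = -3 + (t - 10) = -3 + (-10 + t) = -13 + t)
O(M) = 3 + 6*M (O(M) = 6*M + (-13 + 16) = 6*M + 3 = 3 + 6*M)
O(1/(1 + 17))*(186 - 317) + 352848 = (3 + 6/(1 + 17))*(186 - 317) + 352848 = (3 + 6/18)*(-131) + 352848 = (3 + 6*(1/18))*(-131) + 352848 = (3 + ⅓)*(-131) + 352848 = (10/3)*(-131) + 352848 = -1310/3 + 352848 = 1057234/3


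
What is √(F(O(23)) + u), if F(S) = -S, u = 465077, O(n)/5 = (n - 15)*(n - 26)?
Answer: √465197 ≈ 682.05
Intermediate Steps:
O(n) = 5*(-26 + n)*(-15 + n) (O(n) = 5*((n - 15)*(n - 26)) = 5*((-15 + n)*(-26 + n)) = 5*((-26 + n)*(-15 + n)) = 5*(-26 + n)*(-15 + n))
√(F(O(23)) + u) = √(-(1950 - 205*23 + 5*23²) + 465077) = √(-(1950 - 4715 + 5*529) + 465077) = √(-(1950 - 4715 + 2645) + 465077) = √(-1*(-120) + 465077) = √(120 + 465077) = √465197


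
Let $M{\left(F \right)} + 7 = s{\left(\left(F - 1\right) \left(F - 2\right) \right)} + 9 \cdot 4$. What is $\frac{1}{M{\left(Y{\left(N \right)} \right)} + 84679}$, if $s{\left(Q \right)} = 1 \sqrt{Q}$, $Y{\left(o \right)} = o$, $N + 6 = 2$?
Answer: $\frac{14118}{1195907539} - \frac{\sqrt{30}}{7175445234} \approx 1.1804 \cdot 10^{-5}$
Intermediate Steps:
$N = -4$ ($N = -6 + 2 = -4$)
$s{\left(Q \right)} = \sqrt{Q}$
$M{\left(F \right)} = 29 + \sqrt{\left(-1 + F\right) \left(-2 + F\right)}$ ($M{\left(F \right)} = -7 + \left(\sqrt{\left(F - 1\right) \left(F - 2\right)} + 9 \cdot 4\right) = -7 + \left(\sqrt{\left(-1 + F\right) \left(-2 + F\right)} + 36\right) = -7 + \left(36 + \sqrt{\left(-1 + F\right) \left(-2 + F\right)}\right) = 29 + \sqrt{\left(-1 + F\right) \left(-2 + F\right)}$)
$\frac{1}{M{\left(Y{\left(N \right)} \right)} + 84679} = \frac{1}{\left(29 + \sqrt{2 + \left(-4\right)^{2} - -12}\right) + 84679} = \frac{1}{\left(29 + \sqrt{2 + 16 + 12}\right) + 84679} = \frac{1}{\left(29 + \sqrt{30}\right) + 84679} = \frac{1}{84708 + \sqrt{30}}$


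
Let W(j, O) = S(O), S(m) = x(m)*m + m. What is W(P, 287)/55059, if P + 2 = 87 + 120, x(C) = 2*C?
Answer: 165025/55059 ≈ 2.9972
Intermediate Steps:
S(m) = m + 2*m**2 (S(m) = (2*m)*m + m = 2*m**2 + m = m + 2*m**2)
P = 205 (P = -2 + (87 + 120) = -2 + 207 = 205)
W(j, O) = O*(1 + 2*O)
W(P, 287)/55059 = (287*(1 + 2*287))/55059 = (287*(1 + 574))*(1/55059) = (287*575)*(1/55059) = 165025*(1/55059) = 165025/55059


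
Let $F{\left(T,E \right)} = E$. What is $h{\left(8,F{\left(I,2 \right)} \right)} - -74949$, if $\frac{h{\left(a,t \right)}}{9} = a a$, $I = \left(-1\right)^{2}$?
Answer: $75525$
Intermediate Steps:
$I = 1$
$h{\left(a,t \right)} = 9 a^{2}$ ($h{\left(a,t \right)} = 9 a a = 9 a^{2}$)
$h{\left(8,F{\left(I,2 \right)} \right)} - -74949 = 9 \cdot 8^{2} - -74949 = 9 \cdot 64 + 74949 = 576 + 74949 = 75525$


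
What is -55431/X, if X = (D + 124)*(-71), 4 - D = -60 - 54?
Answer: 55431/17182 ≈ 3.2261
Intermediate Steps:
D = 118 (D = 4 - (-60 - 54) = 4 - 1*(-114) = 4 + 114 = 118)
X = -17182 (X = (118 + 124)*(-71) = 242*(-71) = -17182)
-55431/X = -55431/(-17182) = -55431*(-1/17182) = 55431/17182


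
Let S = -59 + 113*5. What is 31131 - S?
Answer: 30625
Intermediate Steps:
S = 506 (S = -59 + 565 = 506)
31131 - S = 31131 - 1*506 = 31131 - 506 = 30625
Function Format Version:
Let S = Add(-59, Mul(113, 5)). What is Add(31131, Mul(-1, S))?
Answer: 30625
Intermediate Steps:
S = 506 (S = Add(-59, 565) = 506)
Add(31131, Mul(-1, S)) = Add(31131, Mul(-1, 506)) = Add(31131, -506) = 30625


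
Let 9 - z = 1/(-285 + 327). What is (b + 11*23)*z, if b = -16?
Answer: 29783/14 ≈ 2127.4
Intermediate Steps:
z = 377/42 (z = 9 - 1/(-285 + 327) = 9 - 1/42 = 377/42 ≈ 8.9762)
(b + 11*23)*z = (-16 + 11*23)*(377/42) = (-16 + 253)*(377/42) = 237*(377/42) = 29783/14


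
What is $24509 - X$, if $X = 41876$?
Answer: $-17367$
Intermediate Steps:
$24509 - X = 24509 - 41876 = -17367$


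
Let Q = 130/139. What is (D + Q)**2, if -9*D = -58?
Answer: 85229824/1565001 ≈ 54.460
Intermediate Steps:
D = 58/9 (D = -1/9*(-58) = 58/9 ≈ 6.4444)
Q = 130/139 (Q = 130*(1/139) = 130/139 ≈ 0.93525)
(D + Q)**2 = (58/9 + 130/139)**2 = (9232/1251)**2 = 85229824/1565001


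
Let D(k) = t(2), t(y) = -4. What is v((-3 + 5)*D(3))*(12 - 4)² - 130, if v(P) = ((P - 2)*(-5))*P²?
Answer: 204670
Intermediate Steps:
D(k) = -4
v(P) = P²*(10 - 5*P) (v(P) = ((-2 + P)*(-5))*P² = (10 - 5*P)*P² = P²*(10 - 5*P))
v((-3 + 5)*D(3))*(12 - 4)² - 130 = (5*((-3 + 5)*(-4))²*(2 - (-3 + 5)*(-4)))*(12 - 4)² - 130 = (5*(2*(-4))²*(2 - 2*(-4)))*8² - 130 = (5*(-8)²*(2 - 1*(-8)))*64 - 130 = (5*64*(2 + 8))*64 - 130 = (5*64*10)*64 - 130 = 3200*64 - 130 = 204800 - 130 = 204670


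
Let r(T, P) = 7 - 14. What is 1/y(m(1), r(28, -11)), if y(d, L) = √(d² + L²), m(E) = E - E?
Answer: ⅐ ≈ 0.14286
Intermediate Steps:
m(E) = 0
r(T, P) = -7
y(d, L) = √(L² + d²)
1/y(m(1), r(28, -11)) = 1/(√((-7)² + 0²)) = 1/(√(49 + 0)) = 1/(√49) = 1/7 = ⅐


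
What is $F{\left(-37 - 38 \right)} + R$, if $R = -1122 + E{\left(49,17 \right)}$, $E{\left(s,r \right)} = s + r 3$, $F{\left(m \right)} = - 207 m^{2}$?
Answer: $-1165397$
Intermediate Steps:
$E{\left(s,r \right)} = s + 3 r$
$R = -1022$ ($R = -1122 + \left(49 + 3 \cdot 17\right) = -1122 + \left(49 + 51\right) = -1122 + 100 = -1022$)
$F{\left(-37 - 38 \right)} + R = - 207 \left(-37 - 38\right)^{2} - 1022 = - 207 \left(-75\right)^{2} - 1022 = \left(-207\right) 5625 - 1022 = -1164375 - 1022 = -1165397$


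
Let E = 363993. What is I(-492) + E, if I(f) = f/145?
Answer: 52778493/145 ≈ 3.6399e+5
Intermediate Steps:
I(f) = f/145 (I(f) = f*(1/145) = f/145)
I(-492) + E = (1/145)*(-492) + 363993 = -492/145 + 363993 = 52778493/145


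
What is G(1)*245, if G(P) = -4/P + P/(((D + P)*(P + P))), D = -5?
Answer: -8085/8 ≈ -1010.6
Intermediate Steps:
G(P) = 1/(2*(-5 + P)) - 4/P (G(P) = -4/P + P/(((-5 + P)*(P + P))) = -4/P + P/(((-5 + P)*(2*P))) = -4/P + P/((2*P*(-5 + P))) = -4/P + P*(1/(2*P*(-5 + P))) = -4/P + 1/(2*(-5 + P)) = 1/(2*(-5 + P)) - 4/P)
G(1)*245 = ((½)*(40 - 7*1)/(1*(-5 + 1)))*245 = ((½)*1*(40 - 7)/(-4))*245 = ((½)*1*(-¼)*33)*245 = -33/8*245 = -8085/8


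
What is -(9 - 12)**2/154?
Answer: -9/154 ≈ -0.058442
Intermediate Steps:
-(9 - 12)**2/154 = -1*(-3)**2*(1/154) = -1*9*(1/154) = -9*1/154 = -9/154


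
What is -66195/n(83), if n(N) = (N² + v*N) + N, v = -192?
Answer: 7355/996 ≈ 7.3845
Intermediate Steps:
n(N) = N² - 191*N (n(N) = (N² - 192*N) + N = N² - 191*N)
-66195/n(83) = -66195*1/(83*(-191 + 83)) = -66195/(83*(-108)) = -66195/(-8964) = -66195*(-1/8964) = 7355/996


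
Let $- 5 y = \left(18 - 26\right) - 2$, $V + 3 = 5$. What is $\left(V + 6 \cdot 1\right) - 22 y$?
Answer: $-36$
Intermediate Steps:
$V = 2$ ($V = -3 + 5 = 2$)
$y = 2$ ($y = - \frac{\left(18 - 26\right) - 2}{5} = - \frac{-8 - 2}{5} = \left(- \frac{1}{5}\right) \left(-10\right) = 2$)
$\left(V + 6 \cdot 1\right) - 22 y = \left(2 + 6 \cdot 1\right) - 44 = \left(2 + 6\right) - 44 = 8 - 44 = -36$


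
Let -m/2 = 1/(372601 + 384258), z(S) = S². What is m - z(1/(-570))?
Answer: -1406659/245903489100 ≈ -5.7204e-6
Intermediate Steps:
m = -2/756859 (m = -2/(372601 + 384258) = -2/756859 ≈ -2.6425e-6)
m - z(1/(-570)) = -2/756859 - (1/(-570))² = -2/756859 - (-1/570)² = -2/756859 - 1*1/324900 = -2/756859 - 1/324900 = -1406659/245903489100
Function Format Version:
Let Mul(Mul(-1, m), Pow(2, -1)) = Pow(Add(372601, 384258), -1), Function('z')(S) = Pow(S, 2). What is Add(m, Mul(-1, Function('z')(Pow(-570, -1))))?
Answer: Rational(-1406659, 245903489100) ≈ -5.7204e-6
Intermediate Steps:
m = Rational(-2, 756859) (m = Mul(-2, Pow(Add(372601, 384258), -1)) = Mul(-2, Pow(756859, -1)) = Mul(-2, Rational(1, 756859)) = Rational(-2, 756859) ≈ -2.6425e-6)
Add(m, Mul(-1, Function('z')(Pow(-570, -1)))) = Add(Rational(-2, 756859), Mul(-1, Pow(Pow(-570, -1), 2))) = Add(Rational(-2, 756859), Mul(-1, Pow(Rational(-1, 570), 2))) = Add(Rational(-2, 756859), Mul(-1, Rational(1, 324900))) = Add(Rational(-2, 756859), Rational(-1, 324900)) = Rational(-1406659, 245903489100)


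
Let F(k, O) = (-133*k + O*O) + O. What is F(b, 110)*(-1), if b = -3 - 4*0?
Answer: -12609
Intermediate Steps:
b = -3 (b = -3 + 0 = -3)
F(k, O) = O + O² - 133*k (F(k, O) = (-133*k + O²) + O = (O² - 133*k) + O = O + O² - 133*k)
F(b, 110)*(-1) = (110 + 110² - 133*(-3))*(-1) = (110 + 12100 + 399)*(-1) = 12609*(-1) = -12609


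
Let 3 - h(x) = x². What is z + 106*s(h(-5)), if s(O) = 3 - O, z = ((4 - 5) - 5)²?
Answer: 2686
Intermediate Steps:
h(x) = 3 - x²
z = 36 (z = (-1 - 5)² = (-6)² = 36)
z + 106*s(h(-5)) = 36 + 106*(3 - (3 - 1*(-5)²)) = 36 + 106*(3 - (3 - 1*25)) = 36 + 106*(3 - (3 - 25)) = 36 + 106*(3 - 1*(-22)) = 36 + 106*(3 + 22) = 36 + 106*25 = 36 + 2650 = 2686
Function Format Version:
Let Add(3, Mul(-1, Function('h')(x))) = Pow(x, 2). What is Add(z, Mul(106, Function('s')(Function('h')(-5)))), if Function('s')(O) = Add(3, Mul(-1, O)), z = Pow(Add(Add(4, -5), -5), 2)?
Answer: 2686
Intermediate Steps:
Function('h')(x) = Add(3, Mul(-1, Pow(x, 2)))
z = 36 (z = Pow(Add(-1, -5), 2) = Pow(-6, 2) = 36)
Add(z, Mul(106, Function('s')(Function('h')(-5)))) = Add(36, Mul(106, Add(3, Mul(-1, Add(3, Mul(-1, Pow(-5, 2))))))) = Add(36, Mul(106, Add(3, Mul(-1, Add(3, Mul(-1, 25)))))) = Add(36, Mul(106, Add(3, Mul(-1, Add(3, -25))))) = Add(36, Mul(106, Add(3, Mul(-1, -22)))) = Add(36, Mul(106, Add(3, 22))) = Add(36, Mul(106, 25)) = Add(36, 2650) = 2686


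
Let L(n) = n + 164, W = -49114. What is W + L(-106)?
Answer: -49056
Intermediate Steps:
L(n) = 164 + n
W + L(-106) = -49114 + (164 - 106) = -49114 + 58 = -49056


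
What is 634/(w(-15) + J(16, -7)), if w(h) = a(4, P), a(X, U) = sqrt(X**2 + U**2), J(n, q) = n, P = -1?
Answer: 10144/239 - 634*sqrt(17)/239 ≈ 31.506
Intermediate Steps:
a(X, U) = sqrt(U**2 + X**2)
w(h) = sqrt(17) (w(h) = sqrt((-1)**2 + 4**2) = sqrt(1 + 16) = sqrt(17))
634/(w(-15) + J(16, -7)) = 634/(sqrt(17) + 16) = 634/(16 + sqrt(17))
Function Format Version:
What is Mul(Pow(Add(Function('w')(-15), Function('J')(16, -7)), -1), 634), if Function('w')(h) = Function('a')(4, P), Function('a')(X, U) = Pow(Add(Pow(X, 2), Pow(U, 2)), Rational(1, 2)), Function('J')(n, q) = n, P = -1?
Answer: Add(Rational(10144, 239), Mul(Rational(-634, 239), Pow(17, Rational(1, 2)))) ≈ 31.506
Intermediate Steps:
Function('a')(X, U) = Pow(Add(Pow(U, 2), Pow(X, 2)), Rational(1, 2))
Function('w')(h) = Pow(17, Rational(1, 2)) (Function('w')(h) = Pow(Add(Pow(-1, 2), Pow(4, 2)), Rational(1, 2)) = Pow(Add(1, 16), Rational(1, 2)) = Pow(17, Rational(1, 2)))
Mul(Pow(Add(Function('w')(-15), Function('J')(16, -7)), -1), 634) = Mul(Pow(Add(Pow(17, Rational(1, 2)), 16), -1), 634) = Mul(Pow(Add(16, Pow(17, Rational(1, 2))), -1), 634) = Mul(634, Pow(Add(16, Pow(17, Rational(1, 2))), -1))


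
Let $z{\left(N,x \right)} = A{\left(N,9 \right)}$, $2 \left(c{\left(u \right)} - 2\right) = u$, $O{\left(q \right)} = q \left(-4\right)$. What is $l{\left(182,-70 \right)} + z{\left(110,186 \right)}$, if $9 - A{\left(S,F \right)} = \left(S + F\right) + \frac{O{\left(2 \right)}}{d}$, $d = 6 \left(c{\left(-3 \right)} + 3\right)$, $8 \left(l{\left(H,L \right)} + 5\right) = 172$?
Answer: $- \frac{3911}{42} \approx -93.119$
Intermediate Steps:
$O{\left(q \right)} = - 4 q$
$l{\left(H,L \right)} = \frac{33}{2}$ ($l{\left(H,L \right)} = -5 + \frac{1}{8} \cdot 172 = -5 + \frac{43}{2} = \frac{33}{2}$)
$c{\left(u \right)} = 2 + \frac{u}{2}$
$d = 21$ ($d = 6 \left(\left(2 + \frac{1}{2} \left(-3\right)\right) + 3\right) = 6 \left(\left(2 - \frac{3}{2}\right) + 3\right) = 6 \left(\frac{1}{2} + 3\right) = 6 \cdot \frac{7}{2} = 21$)
$A{\left(S,F \right)} = \frac{197}{21} - F - S$ ($A{\left(S,F \right)} = 9 - \left(\left(S + F\right) + \frac{\left(-4\right) 2}{21}\right) = 9 - \left(\left(F + S\right) - \frac{8}{21}\right) = 9 - \left(- \frac{8}{21} + F + S\right) = \frac{197}{21} - F - S$)
$z{\left(N,x \right)} = \frac{8}{21} - N$ ($z{\left(N,x \right)} = \frac{197}{21} - 9 - N = \frac{8}{21} - N$)
$l{\left(182,-70 \right)} + z{\left(110,186 \right)} = \frac{33}{2} + \left(\frac{8}{21} - 110\right) = \frac{33}{2} - \frac{2302}{21} = - \frac{3911}{42}$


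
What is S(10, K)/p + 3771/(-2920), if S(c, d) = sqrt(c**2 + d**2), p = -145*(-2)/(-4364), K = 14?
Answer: -3771/2920 - 4364*sqrt(74)/145 ≈ -260.19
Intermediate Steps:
p = -145/2182 (p = 290*(-1/4364) = -145/2182 ≈ -0.066453)
S(10, K)/p + 3771/(-2920) = sqrt(10**2 + 14**2)/(-145/2182) + 3771/(-2920) = sqrt(100 + 196)*(-2182/145) + 3771*(-1/2920) = sqrt(296)*(-2182/145) - 3771/2920 = (2*sqrt(74))*(-2182/145) - 3771/2920 = -4364*sqrt(74)/145 - 3771/2920 = -3771/2920 - 4364*sqrt(74)/145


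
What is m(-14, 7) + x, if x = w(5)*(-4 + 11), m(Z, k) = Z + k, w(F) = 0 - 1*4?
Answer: -35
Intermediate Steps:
w(F) = -4 (w(F) = 0 - 4 = -4)
x = -28 (x = -4*(-4 + 11) = -4*7 = -28)
m(-14, 7) + x = (-14 + 7) - 28 = -7 - 28 = -35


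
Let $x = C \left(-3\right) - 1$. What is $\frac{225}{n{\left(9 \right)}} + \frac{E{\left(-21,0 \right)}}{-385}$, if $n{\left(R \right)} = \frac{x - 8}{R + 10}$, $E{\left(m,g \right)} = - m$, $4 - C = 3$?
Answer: $- \frac{78387}{220} \approx -356.3$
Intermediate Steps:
$C = 1$ ($C = 4 - 3 = 1$)
$x = -4$ ($x = 1 \left(-3\right) - 1 = -3 - 1 = -4$)
$n{\left(R \right)} = - \frac{12}{10 + R}$ ($n{\left(R \right)} = \frac{-4 - 8}{R + 10} = - \frac{12}{10 + R}$)
$\frac{225}{n{\left(9 \right)}} + \frac{E{\left(-21,0 \right)}}{-385} = \frac{225}{\left(-12\right) \frac{1}{10 + 9}} + \frac{\left(-1\right) \left(-21\right)}{-385} = \frac{225}{\left(-12\right) \frac{1}{19}} + 21 \left(- \frac{1}{385}\right) = \frac{225}{\left(-12\right) \frac{1}{19}} - \frac{3}{55} = \frac{225}{- \frac{12}{19}} - \frac{3}{55} = 225 \left(- \frac{19}{12}\right) - \frac{3}{55} = - \frac{1425}{4} - \frac{3}{55} = - \frac{78387}{220}$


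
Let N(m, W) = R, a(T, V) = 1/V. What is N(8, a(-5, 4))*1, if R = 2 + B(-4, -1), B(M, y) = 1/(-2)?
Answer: 3/2 ≈ 1.5000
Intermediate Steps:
B(M, y) = -½
R = 3/2 (R = 2 - ½ = 3/2 ≈ 1.5000)
N(m, W) = 3/2
N(8, a(-5, 4))*1 = (3/2)*1 = 3/2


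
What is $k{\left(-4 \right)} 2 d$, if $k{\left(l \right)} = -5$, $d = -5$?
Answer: $50$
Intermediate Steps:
$k{\left(-4 \right)} 2 d = - 5 \cdot 2 \left(-5\right) = \left(-5\right) \left(-10\right) = 50$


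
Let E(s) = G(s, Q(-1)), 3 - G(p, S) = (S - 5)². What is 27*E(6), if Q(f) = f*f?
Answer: -351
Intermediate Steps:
Q(f) = f²
G(p, S) = 3 - (-5 + S)² (G(p, S) = 3 - (S - 5)² = 3 - (-5 + S)²)
E(s) = -13 (E(s) = 3 - (-5 + (-1)²)² = 3 - (-5 + 1)² = 3 - 1*(-4)² = 3 - 1*16 = 3 - 16 = -13)
27*E(6) = 27*(-13) = -351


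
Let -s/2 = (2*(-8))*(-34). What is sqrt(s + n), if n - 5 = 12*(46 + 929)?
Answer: sqrt(10617) ≈ 103.04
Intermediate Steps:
s = -1088 (s = -2*2*(-8)*(-34) = -(-32)*(-34) = -2*544 = -1088)
n = 11705 (n = 5 + 12*(46 + 929) = 5 + 12*975 = 5 + 11700 = 11705)
sqrt(s + n) = sqrt(-1088 + 11705) = sqrt(10617)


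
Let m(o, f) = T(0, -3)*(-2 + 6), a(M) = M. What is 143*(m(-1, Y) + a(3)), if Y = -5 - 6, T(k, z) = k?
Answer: 429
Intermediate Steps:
Y = -11
m(o, f) = 0 (m(o, f) = 0*(-2 + 6) = 0*4 = 0)
143*(m(-1, Y) + a(3)) = 143*(0 + 3) = 143*3 = 429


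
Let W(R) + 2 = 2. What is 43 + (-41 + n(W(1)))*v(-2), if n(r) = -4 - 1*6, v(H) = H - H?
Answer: 43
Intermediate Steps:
v(H) = 0
W(R) = 0 (W(R) = -2 + 2 = 0)
n(r) = -10 (n(r) = -4 - 6 = -10)
43 + (-41 + n(W(1)))*v(-2) = 43 + (-41 - 10)*0 = 43 - 51*0 = 43 + 0 = 43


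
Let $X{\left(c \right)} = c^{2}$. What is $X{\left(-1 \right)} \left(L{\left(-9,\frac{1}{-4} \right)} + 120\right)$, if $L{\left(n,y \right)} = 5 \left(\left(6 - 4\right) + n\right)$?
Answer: $85$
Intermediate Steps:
$L{\left(n,y \right)} = 10 + 5 n$ ($L{\left(n,y \right)} = 5 \left(2 + n\right) = 10 + 5 n$)
$X{\left(-1 \right)} \left(L{\left(-9,\frac{1}{-4} \right)} + 120\right) = \left(-1\right)^{2} \left(\left(10 + 5 \left(-9\right)\right) + 120\right) = 1 \left(\left(10 - 45\right) + 120\right) = 1 \left(-35 + 120\right) = 1 \cdot 85 = 85$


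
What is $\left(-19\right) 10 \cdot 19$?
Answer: $-3610$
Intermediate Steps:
$\left(-19\right) 10 \cdot 19 = \left(-190\right) 19 = -3610$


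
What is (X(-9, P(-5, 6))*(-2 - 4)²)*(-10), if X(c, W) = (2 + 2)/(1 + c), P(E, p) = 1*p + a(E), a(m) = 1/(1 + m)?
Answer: 180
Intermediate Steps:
P(E, p) = p + 1/(1 + E) (P(E, p) = 1*p + 1/(1 + E) = p + 1/(1 + E))
X(c, W) = 4/(1 + c)
(X(-9, P(-5, 6))*(-2 - 4)²)*(-10) = ((4/(1 - 9))*(-2 - 4)²)*(-10) = ((4/(-8))*(-6)²)*(-10) = ((4*(-⅛))*36)*(-10) = -½*36*(-10) = -18*(-10) = 180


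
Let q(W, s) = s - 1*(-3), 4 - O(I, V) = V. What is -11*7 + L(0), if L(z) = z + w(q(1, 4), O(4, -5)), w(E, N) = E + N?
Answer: -61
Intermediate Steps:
O(I, V) = 4 - V
q(W, s) = 3 + s (q(W, s) = s + 3 = 3 + s)
L(z) = 16 + z (L(z) = z + ((3 + 4) + (4 - 1*(-5))) = z + (7 + (4 + 5)) = z + (7 + 9) = z + 16 = 16 + z)
-11*7 + L(0) = -11*7 + (16 + 0) = -77 + 16 = -61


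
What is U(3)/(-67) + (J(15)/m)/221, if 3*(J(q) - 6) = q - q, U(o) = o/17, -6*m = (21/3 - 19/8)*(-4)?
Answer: 3381/547859 ≈ 0.0061713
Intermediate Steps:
m = 37/12 (m = -(21/3 - 19/8)*(-4)/6 = -(21*(⅓) - 19*⅛)*(-4)/6 = -(7 - 19/8)*(-4)/6 = -37*(-4)/48 = -⅙*(-37/2) = 37/12 ≈ 3.0833)
U(o) = o/17 (U(o) = o*(1/17) = o/17)
J(q) = 6 (J(q) = 6 + (q - q)/3 = 6 + (⅓)*0 = 6 + 0 = 6)
U(3)/(-67) + (J(15)/m)/221 = ((1/17)*3)/(-67) + (6/(37/12))/221 = (3/17)*(-1/67) + (6*(12/37))*(1/221) = -3/1139 + (72/37)*(1/221) = -3/1139 + 72/8177 = 3381/547859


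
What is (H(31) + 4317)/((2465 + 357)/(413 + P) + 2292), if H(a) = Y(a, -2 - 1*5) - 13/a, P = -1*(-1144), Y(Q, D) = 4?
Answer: 104270733/55357723 ≈ 1.8836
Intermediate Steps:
P = 1144
H(a) = 4 - 13/a
(H(31) + 4317)/((2465 + 357)/(413 + P) + 2292) = ((4 - 13/31) + 4317)/((2465 + 357)/(413 + 1144) + 2292) = ((4 - 13*1/31) + 4317)/(2822/1557 + 2292) = ((4 - 13/31) + 4317)/(2822*(1/1557) + 2292) = (111/31 + 4317)/(2822/1557 + 2292) = 133938/(31*(3571466/1557)) = (133938/31)*(1557/3571466) = 104270733/55357723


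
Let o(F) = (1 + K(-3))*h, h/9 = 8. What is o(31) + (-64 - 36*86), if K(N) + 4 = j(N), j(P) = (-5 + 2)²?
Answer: -2728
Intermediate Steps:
h = 72 (h = 9*8 = 72)
j(P) = 9 (j(P) = (-3)² = 9)
K(N) = 5 (K(N) = -4 + 9 = 5)
o(F) = 432 (o(F) = (1 + 5)*72 = 6*72 = 432)
o(31) + (-64 - 36*86) = 432 + (-64 - 36*86) = 432 + (-64 - 3096) = 432 - 3160 = -2728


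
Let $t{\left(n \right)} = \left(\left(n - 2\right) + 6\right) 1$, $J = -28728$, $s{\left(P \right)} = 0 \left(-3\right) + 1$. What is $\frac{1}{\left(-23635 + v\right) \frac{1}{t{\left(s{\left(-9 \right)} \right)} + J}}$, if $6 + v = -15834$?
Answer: $\frac{28723}{39475} \approx 0.72762$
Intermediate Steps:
$s{\left(P \right)} = 1$ ($s{\left(P \right)} = 0 + 1 = 1$)
$t{\left(n \right)} = 4 + n$ ($t{\left(n \right)} = \left(\left(-2 + n\right) + 6\right) 1 = \left(4 + n\right) 1 = 4 + n$)
$v = -15840$ ($v = -6 - 15834 = -15840$)
$\frac{1}{\left(-23635 + v\right) \frac{1}{t{\left(s{\left(-9 \right)} \right)} + J}} = \frac{1}{\left(-23635 - 15840\right) \frac{1}{\left(4 + 1\right) - 28728}} = \frac{1}{\left(-39475\right) \frac{1}{5 - 28728}} = \frac{1}{\left(-39475\right) \frac{1}{-28723}} = \frac{1}{\left(-39475\right) \left(- \frac{1}{28723}\right)} = \frac{1}{\frac{39475}{28723}} = \frac{28723}{39475}$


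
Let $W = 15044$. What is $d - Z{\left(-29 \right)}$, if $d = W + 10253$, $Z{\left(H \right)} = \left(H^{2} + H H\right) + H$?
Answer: $23644$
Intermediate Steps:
$Z{\left(H \right)} = H + 2 H^{2}$ ($Z{\left(H \right)} = \left(H^{2} + H^{2}\right) + H = 2 H^{2} + H = H + 2 H^{2}$)
$d = 25297$ ($d = 15044 + 10253 = 25297$)
$d - Z{\left(-29 \right)} = 25297 - - 29 \left(1 + 2 \left(-29\right)\right) = 25297 - - 29 \left(1 - 58\right) = 25297 - \left(-29\right) \left(-57\right) = 25297 - 1653 = 23644$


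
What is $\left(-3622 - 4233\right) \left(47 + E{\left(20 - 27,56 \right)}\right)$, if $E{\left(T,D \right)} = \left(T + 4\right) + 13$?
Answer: $-447735$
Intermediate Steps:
$E{\left(T,D \right)} = 17 + T$ ($E{\left(T,D \right)} = \left(4 + T\right) + 13 = 17 + T$)
$\left(-3622 - 4233\right) \left(47 + E{\left(20 - 27,56 \right)}\right) = \left(-3622 - 4233\right) \left(47 + \left(17 + \left(20 - 27\right)\right)\right) = - 7855 \left(47 + \left(17 - 7\right)\right) = - 7855 \left(47 + 10\right) = \left(-7855\right) 57 = -447735$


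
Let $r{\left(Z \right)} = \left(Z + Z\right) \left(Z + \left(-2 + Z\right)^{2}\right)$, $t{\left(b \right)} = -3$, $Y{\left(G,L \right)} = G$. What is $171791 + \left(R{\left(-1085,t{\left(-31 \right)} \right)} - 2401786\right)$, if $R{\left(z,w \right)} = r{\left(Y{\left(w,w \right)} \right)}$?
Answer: $-2230127$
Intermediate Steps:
$r{\left(Z \right)} = 2 Z \left(Z + \left(-2 + Z\right)^{2}\right)$
$R{\left(z,w \right)} = 2 w \left(w + \left(-2 + w\right)^{2}\right)$
$171791 + \left(R{\left(-1085,t{\left(-31 \right)} \right)} - 2401786\right) = 171791 - \left(2401786 + 6 \left(-3 + \left(-2 - 3\right)^{2}\right)\right) = 171791 - \left(2401786 + 6 \left(-3 + \left(-5\right)^{2}\right)\right) = 171791 - \left(2401786 + 6 \left(-3 + 25\right)\right) = 171791 - \left(2401786 + 6 \cdot 22\right) = 171791 - 2401918 = -2230127$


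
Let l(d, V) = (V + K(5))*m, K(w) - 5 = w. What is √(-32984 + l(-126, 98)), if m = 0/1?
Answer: 2*I*√8246 ≈ 181.61*I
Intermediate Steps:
K(w) = 5 + w
m = 0 (m = 0*1 = 0)
l(d, V) = 0 (l(d, V) = (V + (5 + 5))*0 = (V + 10)*0 = (10 + V)*0 = 0)
√(-32984 + l(-126, 98)) = √(-32984 + 0) = √(-32984) = 2*I*√8246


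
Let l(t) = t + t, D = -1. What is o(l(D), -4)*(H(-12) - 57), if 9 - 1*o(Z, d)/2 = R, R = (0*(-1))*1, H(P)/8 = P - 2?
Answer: -3042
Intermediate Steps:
l(t) = 2*t
H(P) = -16 + 8*P (H(P) = 8*(P - 2) = 8*(-2 + P) = -16 + 8*P)
R = 0 (R = 0*1 = 0)
o(Z, d) = 18 (o(Z, d) = 18 - 2*0 = 18 + 0 = 18)
o(l(D), -4)*(H(-12) - 57) = 18*((-16 + 8*(-12)) - 57) = 18*((-16 - 96) - 57) = 18*(-112 - 57) = 18*(-169) = -3042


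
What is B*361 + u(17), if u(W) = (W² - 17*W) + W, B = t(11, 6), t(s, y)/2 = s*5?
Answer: 39727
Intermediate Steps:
t(s, y) = 10*s (t(s, y) = 2*(s*5) = 2*(5*s) = 10*s)
B = 110 (B = 10*11 = 110)
u(W) = W² - 16*W
B*361 + u(17) = 110*361 + 17*(-16 + 17) = 39710 + 17*1 = 39710 + 17 = 39727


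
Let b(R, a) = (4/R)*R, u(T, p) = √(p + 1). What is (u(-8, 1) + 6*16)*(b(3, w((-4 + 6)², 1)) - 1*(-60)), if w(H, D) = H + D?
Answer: 6144 + 64*√2 ≈ 6234.5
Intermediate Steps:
u(T, p) = √(1 + p)
w(H, D) = D + H
b(R, a) = 4
(u(-8, 1) + 6*16)*(b(3, w((-4 + 6)², 1)) - 1*(-60)) = (√(1 + 1) + 6*16)*(4 - 1*(-60)) = (√2 + 96)*(4 + 60) = (96 + √2)*64 = 6144 + 64*√2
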